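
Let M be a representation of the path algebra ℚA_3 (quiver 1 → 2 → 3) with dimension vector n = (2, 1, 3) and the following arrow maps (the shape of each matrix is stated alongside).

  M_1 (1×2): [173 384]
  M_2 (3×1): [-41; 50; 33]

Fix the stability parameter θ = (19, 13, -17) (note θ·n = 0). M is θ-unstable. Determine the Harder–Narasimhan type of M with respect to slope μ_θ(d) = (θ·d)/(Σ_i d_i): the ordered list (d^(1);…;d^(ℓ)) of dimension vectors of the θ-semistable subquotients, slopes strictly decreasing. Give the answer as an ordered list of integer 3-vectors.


Interval decomposition of M: I[1,1], I[1,3], I[3,3]^2.
HN type (ℓ=3): μ^(1)=19; μ^(2)=5; μ^(3)=-17

((1, 0, 0); (1, 1, 1); (0, 0, 2))


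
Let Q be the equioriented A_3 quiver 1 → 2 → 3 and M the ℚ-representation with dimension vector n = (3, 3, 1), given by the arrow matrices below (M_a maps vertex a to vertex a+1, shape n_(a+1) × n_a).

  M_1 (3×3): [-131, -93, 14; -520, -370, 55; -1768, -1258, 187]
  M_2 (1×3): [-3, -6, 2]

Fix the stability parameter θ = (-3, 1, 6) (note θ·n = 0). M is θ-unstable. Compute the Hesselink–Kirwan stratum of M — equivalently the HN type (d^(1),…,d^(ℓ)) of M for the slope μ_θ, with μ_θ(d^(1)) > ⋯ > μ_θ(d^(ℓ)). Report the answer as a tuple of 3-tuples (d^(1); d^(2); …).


Interval decomposition of M: I[1,1], I[1,2], I[1,3], I[2,2].
HN type (ℓ=3): μ^(1)=6; μ^(2)=1; μ^(3)=-3

((0, 0, 1); (0, 3, 0); (3, 0, 0))


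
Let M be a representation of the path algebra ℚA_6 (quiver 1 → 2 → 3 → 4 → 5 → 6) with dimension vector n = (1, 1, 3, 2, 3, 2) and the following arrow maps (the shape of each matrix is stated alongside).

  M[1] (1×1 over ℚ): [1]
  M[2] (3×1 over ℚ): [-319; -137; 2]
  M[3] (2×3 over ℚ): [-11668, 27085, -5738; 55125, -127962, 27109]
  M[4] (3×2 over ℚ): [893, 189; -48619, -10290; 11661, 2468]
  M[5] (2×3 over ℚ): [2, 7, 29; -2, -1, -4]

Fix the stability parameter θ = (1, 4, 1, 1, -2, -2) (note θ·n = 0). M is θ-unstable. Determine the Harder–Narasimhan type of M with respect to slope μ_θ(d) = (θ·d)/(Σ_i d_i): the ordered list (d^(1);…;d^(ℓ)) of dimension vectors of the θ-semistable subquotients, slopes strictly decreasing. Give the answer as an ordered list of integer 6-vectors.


Barcode: M ≅ I[1,6], I[3,3], I[3,5], I[5,6]. HN layers by μ_θ (4 steps, strictly decreasing):
  μ^(1)=1; μ^(2)=1/2; μ^(3)=0; μ^(4)=-2

((0, 0, 1, 0, 0, 0); (1, 1, 1, 1, 1, 1); (0, 0, 1, 1, 1, 0); (0, 0, 0, 0, 1, 1))


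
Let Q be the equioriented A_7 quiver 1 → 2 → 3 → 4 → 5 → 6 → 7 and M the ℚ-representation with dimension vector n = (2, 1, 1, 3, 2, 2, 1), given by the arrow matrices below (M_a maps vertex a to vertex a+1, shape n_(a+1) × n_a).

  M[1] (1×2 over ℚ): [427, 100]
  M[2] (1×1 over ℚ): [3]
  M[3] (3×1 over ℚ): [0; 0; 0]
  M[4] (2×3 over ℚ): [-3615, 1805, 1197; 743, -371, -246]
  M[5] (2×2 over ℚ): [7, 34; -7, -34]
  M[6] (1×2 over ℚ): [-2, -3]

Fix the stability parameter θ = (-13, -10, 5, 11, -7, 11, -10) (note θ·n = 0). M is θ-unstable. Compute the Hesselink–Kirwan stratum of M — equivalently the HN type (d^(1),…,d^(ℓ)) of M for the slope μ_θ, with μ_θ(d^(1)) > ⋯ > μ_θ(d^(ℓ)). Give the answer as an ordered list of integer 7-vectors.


Interval decomposition of M: I[1,1], I[1,3], I[4,4], I[4,5], I[4,7], I[6,6].
HN type (ℓ=6): μ^(1)=11; μ^(2)=5; μ^(3)=2; μ^(4)=5/4; μ^(5)=-10; μ^(6)=-13

((0, 0, 0, 1, 0, 1, 0); (0, 0, 1, 0, 0, 0, 0); (0, 0, 0, 1, 1, 0, 0); (0, 0, 0, 1, 1, 1, 1); (0, 1, 0, 0, 0, 0, 0); (2, 0, 0, 0, 0, 0, 0))


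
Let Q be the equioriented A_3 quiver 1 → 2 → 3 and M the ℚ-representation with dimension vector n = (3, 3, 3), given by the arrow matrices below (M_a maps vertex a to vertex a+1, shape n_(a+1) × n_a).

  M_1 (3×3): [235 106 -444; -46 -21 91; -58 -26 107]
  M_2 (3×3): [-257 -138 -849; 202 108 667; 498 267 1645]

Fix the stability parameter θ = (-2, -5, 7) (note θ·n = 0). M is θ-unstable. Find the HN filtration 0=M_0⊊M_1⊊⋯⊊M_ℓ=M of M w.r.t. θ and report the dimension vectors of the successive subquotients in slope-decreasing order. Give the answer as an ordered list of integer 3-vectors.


Interval decomposition of M: I[1,3]^3.
HN type (ℓ=2): μ^(1)=7; μ^(2)=-7/2

((0, 0, 3); (3, 3, 0))


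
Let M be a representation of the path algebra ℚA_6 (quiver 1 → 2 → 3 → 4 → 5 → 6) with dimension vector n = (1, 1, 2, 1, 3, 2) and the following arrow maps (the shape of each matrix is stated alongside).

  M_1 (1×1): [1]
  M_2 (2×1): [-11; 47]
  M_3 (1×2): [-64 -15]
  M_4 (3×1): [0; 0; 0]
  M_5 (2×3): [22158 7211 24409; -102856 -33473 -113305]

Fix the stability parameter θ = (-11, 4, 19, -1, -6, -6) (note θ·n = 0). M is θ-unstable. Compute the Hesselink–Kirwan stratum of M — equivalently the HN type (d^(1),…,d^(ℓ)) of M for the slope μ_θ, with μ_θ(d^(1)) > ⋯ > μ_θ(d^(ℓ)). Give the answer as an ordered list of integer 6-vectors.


Via rank(M_{q-1}∘⋯∘M_p): M ≅ I[1,4], I[3,3], I[5,5], I[5,6]^2.
μ_θ-semistable layers: μ^(1)=19; μ^(2)=9; μ^(3)=4; μ^(4)=-6; μ^(5)=-11

((0, 0, 1, 0, 0, 0); (0, 0, 1, 1, 0, 0); (0, 1, 0, 0, 0, 0); (0, 0, 0, 0, 3, 2); (1, 0, 0, 0, 0, 0))


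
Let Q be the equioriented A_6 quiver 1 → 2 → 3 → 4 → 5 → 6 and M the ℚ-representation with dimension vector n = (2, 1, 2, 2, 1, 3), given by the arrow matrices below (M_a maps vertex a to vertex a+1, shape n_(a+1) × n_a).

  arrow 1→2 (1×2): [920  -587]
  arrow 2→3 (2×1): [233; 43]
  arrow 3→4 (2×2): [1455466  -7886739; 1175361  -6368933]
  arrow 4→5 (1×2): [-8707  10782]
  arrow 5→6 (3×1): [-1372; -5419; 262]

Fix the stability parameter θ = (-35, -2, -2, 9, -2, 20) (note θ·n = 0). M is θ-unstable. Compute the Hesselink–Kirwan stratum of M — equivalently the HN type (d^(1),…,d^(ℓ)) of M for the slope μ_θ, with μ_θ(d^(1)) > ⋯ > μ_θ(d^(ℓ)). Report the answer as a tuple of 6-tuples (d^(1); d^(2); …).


Barcode: M ≅ I[1,1], I[1,6], I[3,4], I[6,6]^2. HN layers by μ_θ (5 steps, strictly decreasing):
  μ^(1)=20; μ^(2)=9; μ^(3)=7/2; μ^(4)=-2; μ^(5)=-35

((0, 0, 0, 0, 0, 3); (0, 0, 0, 1, 0, 0); (0, 0, 0, 1, 1, 0); (0, 1, 2, 0, 0, 0); (2, 0, 0, 0, 0, 0))


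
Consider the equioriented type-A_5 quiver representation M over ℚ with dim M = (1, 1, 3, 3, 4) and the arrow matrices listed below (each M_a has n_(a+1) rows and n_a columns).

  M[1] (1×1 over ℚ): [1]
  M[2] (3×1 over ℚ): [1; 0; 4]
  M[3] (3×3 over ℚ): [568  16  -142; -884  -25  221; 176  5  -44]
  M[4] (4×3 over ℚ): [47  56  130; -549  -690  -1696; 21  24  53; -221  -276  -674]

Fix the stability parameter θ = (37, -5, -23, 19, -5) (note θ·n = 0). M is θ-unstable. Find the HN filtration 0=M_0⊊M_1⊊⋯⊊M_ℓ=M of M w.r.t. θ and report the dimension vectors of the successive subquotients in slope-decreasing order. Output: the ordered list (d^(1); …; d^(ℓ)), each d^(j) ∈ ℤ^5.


Via rank(M_{q-1}∘⋯∘M_p): M ≅ I[1,3], I[3,5]^2, I[4,5], I[5,5].
μ_θ-semistable layers: μ^(1)=7; μ^(2)=3; μ^(3)=-5; μ^(4)=-23

((0, 0, 0, 3, 3); (1, 1, 1, 0, 0); (0, 0, 0, 0, 1); (0, 0, 2, 0, 0))


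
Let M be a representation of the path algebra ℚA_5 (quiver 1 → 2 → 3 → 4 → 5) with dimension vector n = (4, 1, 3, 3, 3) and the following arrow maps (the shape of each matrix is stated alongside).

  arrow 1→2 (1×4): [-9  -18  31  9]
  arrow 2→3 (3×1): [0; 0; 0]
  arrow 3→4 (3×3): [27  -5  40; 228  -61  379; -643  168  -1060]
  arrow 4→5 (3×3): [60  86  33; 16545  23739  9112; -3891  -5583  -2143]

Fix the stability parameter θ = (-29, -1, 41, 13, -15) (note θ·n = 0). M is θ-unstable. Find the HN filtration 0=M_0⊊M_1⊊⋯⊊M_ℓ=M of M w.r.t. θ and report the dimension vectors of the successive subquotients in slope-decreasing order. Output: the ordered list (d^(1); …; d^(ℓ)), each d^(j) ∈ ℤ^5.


Via rank(M_{q-1}∘⋯∘M_p): M ≅ I[1,1]^3, I[1,2], I[3,4], I[3,5]^2, I[5,5].
μ_θ-semistable layers: μ^(1)=27; μ^(2)=13; μ^(3)=-1; μ^(4)=-15; μ^(5)=-29

((0, 0, 1, 1, 0); (0, 0, 2, 2, 2); (0, 1, 0, 0, 0); (0, 0, 0, 0, 1); (4, 0, 0, 0, 0))


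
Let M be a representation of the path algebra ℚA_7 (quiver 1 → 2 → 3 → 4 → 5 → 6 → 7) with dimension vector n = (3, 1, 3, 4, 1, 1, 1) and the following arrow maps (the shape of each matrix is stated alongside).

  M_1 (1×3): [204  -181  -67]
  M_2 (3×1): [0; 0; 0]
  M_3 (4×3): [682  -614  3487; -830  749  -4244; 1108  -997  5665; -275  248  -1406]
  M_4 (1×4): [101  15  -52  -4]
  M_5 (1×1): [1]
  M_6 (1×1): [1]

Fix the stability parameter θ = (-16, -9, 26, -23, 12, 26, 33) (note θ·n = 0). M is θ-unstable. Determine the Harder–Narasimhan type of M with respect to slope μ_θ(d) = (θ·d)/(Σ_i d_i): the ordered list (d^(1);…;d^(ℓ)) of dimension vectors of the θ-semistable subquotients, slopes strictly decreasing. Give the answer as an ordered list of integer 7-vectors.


Interval decomposition of M: I[1,1]^2, I[1,2], I[3,4]^2, I[3,7], I[4,4].
HN type (ℓ=7): μ^(1)=33; μ^(2)=26; μ^(3)=12; μ^(4)=3/2; μ^(5)=-9; μ^(6)=-16; μ^(7)=-23

((0, 0, 0, 0, 0, 0, 1); (0, 0, 0, 0, 0, 1, 0); (0, 0, 0, 0, 1, 0, 0); (0, 0, 3, 3, 0, 0, 0); (0, 1, 0, 0, 0, 0, 0); (3, 0, 0, 0, 0, 0, 0); (0, 0, 0, 1, 0, 0, 0))


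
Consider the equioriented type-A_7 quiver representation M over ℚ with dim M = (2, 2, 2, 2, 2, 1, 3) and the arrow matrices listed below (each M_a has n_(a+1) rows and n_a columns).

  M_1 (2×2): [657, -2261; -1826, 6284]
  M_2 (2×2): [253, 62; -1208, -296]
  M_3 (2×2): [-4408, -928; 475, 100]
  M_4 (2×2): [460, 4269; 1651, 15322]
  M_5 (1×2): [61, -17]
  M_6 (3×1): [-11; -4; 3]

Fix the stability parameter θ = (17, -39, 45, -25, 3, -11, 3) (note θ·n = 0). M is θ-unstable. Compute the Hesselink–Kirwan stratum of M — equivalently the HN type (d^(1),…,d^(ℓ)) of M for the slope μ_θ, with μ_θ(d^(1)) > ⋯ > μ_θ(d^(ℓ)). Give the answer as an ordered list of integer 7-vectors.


Barcode: M ≅ I[1,3], I[1,7], I[4,5], I[7,7]^2. HN layers by μ_θ (4 steps, strictly decreasing):
  μ^(1)=45; μ^(2)=3; μ^(3)=-11; μ^(4)=-25

((0, 0, 1, 0, 0, 0, 0); (0, 0, 1, 1, 2, 1, 3); (2, 2, 0, 0, 0, 0, 0); (0, 0, 0, 1, 0, 0, 0))


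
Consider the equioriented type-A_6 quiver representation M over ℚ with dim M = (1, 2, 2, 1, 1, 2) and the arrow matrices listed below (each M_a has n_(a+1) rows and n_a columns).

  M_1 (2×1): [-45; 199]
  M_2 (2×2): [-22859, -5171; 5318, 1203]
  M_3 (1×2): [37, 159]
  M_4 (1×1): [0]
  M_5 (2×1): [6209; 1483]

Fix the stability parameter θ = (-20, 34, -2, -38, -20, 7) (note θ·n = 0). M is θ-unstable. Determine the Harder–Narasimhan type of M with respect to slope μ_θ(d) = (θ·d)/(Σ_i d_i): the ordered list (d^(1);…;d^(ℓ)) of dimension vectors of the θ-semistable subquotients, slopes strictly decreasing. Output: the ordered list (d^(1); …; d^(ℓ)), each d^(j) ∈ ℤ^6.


Barcode: M ≅ I[1,4], I[2,3], I[5,6], I[6,6]. HN layers by μ_θ (4 steps, strictly decreasing):
  μ^(1)=16; μ^(2)=7; μ^(3)=-2; μ^(4)=-20

((0, 1, 1, 0, 0, 0); (0, 0, 0, 0, 0, 2); (0, 1, 1, 1, 0, 0); (1, 0, 0, 0, 1, 0))


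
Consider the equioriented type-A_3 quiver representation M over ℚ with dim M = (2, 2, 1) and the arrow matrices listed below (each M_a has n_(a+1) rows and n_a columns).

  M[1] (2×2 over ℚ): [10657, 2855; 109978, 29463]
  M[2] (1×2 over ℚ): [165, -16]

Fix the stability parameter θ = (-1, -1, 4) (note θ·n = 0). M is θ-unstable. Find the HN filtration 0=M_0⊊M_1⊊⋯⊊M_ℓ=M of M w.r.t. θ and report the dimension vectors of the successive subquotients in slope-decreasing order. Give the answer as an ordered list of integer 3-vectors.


Interval decomposition of M: I[1,2], I[1,3].
HN type (ℓ=2): μ^(1)=4; μ^(2)=-1

((0, 0, 1); (2, 2, 0))


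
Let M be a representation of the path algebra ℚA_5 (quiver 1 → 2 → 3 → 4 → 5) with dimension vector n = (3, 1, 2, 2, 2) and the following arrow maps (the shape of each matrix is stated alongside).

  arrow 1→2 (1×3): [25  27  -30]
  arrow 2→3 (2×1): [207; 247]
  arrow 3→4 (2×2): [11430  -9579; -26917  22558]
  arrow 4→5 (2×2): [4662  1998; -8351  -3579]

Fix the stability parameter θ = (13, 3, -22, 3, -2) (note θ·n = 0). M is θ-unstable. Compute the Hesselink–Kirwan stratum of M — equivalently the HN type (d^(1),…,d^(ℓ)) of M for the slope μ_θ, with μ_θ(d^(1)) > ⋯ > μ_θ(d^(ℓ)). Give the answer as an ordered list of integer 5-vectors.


Via rank(M_{q-1}∘⋯∘M_p): M ≅ I[1,1]^2, I[1,4], I[3,5], I[5,5].
μ_θ-semistable layers: μ^(1)=13; μ^(2)=3; μ^(3)=1/2; μ^(4)=-2; μ^(5)=-22

((2, 0, 0, 0, 0); (0, 0, 0, 1, 0); (0, 0, 0, 1, 1); (1, 1, 1, 0, 1); (0, 0, 1, 0, 0))


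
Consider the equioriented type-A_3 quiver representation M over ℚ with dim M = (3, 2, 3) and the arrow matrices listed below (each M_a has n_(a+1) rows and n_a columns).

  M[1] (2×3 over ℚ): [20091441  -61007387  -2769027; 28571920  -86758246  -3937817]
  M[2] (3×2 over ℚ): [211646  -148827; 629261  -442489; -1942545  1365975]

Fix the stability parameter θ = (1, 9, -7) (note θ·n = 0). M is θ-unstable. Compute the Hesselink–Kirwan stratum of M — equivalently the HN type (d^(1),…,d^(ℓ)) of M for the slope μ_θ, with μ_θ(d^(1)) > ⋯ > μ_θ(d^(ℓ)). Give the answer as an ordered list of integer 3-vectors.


Interval decomposition of M: I[1,1], I[1,3]^2, I[3,3].
HN type (ℓ=2): μ^(1)=1; μ^(2)=-7

((3, 2, 2); (0, 0, 1))


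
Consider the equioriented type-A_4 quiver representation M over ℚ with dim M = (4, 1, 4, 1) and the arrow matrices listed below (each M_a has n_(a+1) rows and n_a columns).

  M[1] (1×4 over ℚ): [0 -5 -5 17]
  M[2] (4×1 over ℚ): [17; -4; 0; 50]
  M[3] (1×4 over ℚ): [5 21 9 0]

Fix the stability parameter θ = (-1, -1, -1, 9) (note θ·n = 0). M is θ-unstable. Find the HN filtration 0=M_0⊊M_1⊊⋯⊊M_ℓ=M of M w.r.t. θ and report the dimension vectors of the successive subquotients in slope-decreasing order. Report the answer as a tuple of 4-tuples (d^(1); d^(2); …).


Via rank(M_{q-1}∘⋯∘M_p): M ≅ I[1,1]^3, I[1,4], I[3,3]^3.
μ_θ-semistable layers: μ^(1)=9; μ^(2)=-1

((0, 0, 0, 1); (4, 1, 4, 0))


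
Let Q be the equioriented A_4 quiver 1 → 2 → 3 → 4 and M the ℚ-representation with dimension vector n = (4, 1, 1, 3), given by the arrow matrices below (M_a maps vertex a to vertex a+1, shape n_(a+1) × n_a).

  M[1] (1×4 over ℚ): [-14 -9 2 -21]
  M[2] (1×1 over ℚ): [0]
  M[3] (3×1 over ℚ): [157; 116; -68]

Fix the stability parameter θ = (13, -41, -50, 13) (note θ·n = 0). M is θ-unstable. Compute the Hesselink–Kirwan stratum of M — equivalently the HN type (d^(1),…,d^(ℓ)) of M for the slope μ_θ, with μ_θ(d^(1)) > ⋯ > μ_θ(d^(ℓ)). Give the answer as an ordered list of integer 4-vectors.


Interval decomposition of M: I[1,1]^3, I[1,2], I[3,4], I[4,4]^2.
HN type (ℓ=3): μ^(1)=13; μ^(2)=-14; μ^(3)=-50

((3, 0, 0, 3); (1, 1, 0, 0); (0, 0, 1, 0))


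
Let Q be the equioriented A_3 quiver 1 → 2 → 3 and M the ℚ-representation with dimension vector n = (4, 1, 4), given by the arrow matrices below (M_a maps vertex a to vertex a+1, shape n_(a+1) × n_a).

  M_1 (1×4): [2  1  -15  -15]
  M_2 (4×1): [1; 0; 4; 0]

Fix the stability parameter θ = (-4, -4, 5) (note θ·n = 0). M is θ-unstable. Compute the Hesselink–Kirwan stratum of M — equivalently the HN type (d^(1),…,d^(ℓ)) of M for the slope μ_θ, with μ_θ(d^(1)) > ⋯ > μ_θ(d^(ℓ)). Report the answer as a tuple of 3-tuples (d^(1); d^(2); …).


Via rank(M_{q-1}∘⋯∘M_p): M ≅ I[1,1]^3, I[1,3], I[3,3]^3.
μ_θ-semistable layers: μ^(1)=5; μ^(2)=-4

((0, 0, 4); (4, 1, 0))


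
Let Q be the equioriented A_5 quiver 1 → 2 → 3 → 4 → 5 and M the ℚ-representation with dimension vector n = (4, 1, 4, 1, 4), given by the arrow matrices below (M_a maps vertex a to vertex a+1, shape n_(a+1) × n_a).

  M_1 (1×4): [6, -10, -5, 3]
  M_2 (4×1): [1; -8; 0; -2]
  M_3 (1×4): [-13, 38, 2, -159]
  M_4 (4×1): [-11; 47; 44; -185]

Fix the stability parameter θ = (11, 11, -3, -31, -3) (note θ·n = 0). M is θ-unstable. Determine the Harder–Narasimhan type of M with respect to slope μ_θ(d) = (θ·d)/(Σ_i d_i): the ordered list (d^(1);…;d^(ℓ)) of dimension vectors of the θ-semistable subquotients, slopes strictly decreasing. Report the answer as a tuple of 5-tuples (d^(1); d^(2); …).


Via rank(M_{q-1}∘⋯∘M_p): M ≅ I[1,1]^3, I[1,5], I[3,3]^3, I[5,5]^3.
μ_θ-semistable layers: μ^(1)=11; μ^(2)=-3

((3, 0, 0, 0, 0); (1, 1, 4, 1, 4))


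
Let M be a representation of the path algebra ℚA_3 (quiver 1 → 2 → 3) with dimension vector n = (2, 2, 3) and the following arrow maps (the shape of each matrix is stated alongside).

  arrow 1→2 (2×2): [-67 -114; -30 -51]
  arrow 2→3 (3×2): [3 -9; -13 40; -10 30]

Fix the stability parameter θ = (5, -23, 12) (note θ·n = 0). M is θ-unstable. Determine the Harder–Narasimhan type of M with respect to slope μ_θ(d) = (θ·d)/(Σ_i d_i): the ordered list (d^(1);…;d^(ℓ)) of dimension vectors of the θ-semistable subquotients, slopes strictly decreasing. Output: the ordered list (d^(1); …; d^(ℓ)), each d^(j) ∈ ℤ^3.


Via rank(M_{q-1}∘⋯∘M_p): M ≅ I[1,3]^2, I[3,3].
μ_θ-semistable layers: μ^(1)=12; μ^(2)=-9

((0, 0, 3); (2, 2, 0))


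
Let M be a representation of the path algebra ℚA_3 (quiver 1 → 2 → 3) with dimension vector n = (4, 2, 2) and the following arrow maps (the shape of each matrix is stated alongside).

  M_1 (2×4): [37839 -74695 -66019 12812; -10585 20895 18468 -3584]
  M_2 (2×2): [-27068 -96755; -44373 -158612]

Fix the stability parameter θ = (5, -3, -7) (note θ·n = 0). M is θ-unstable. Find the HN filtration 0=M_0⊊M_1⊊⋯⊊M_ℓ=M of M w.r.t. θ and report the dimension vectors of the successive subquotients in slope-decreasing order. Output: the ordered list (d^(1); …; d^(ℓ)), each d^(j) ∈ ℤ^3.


Via rank(M_{q-1}∘⋯∘M_p): M ≅ I[1,1]^2, I[1,3]^2.
μ_θ-semistable layers: μ^(1)=5; μ^(2)=-5/3

((2, 0, 0); (2, 2, 2))


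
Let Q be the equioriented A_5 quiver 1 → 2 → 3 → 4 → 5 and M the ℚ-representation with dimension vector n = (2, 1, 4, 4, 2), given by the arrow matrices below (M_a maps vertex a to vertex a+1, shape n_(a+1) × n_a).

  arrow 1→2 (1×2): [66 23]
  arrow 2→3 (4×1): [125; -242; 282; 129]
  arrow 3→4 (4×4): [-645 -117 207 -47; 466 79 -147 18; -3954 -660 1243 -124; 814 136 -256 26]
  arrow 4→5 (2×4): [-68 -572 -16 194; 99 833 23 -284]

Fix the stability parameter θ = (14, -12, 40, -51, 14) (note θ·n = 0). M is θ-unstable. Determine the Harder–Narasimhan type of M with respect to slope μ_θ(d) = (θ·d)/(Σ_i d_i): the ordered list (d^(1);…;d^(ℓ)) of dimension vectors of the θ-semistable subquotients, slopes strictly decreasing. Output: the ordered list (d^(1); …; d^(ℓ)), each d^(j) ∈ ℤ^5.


Via rank(M_{q-1}∘⋯∘M_p): M ≅ I[1,1], I[1,3], I[3,4]^2, I[3,5], I[4,5].
μ_θ-semistable layers: μ^(1)=40; μ^(2)=14; μ^(3)=1; μ^(4)=-11/2; μ^(5)=-51

((0, 0, 1, 0, 0); (1, 0, 0, 0, 2); (1, 1, 0, 0, 0); (0, 0, 3, 3, 0); (0, 0, 0, 1, 0))


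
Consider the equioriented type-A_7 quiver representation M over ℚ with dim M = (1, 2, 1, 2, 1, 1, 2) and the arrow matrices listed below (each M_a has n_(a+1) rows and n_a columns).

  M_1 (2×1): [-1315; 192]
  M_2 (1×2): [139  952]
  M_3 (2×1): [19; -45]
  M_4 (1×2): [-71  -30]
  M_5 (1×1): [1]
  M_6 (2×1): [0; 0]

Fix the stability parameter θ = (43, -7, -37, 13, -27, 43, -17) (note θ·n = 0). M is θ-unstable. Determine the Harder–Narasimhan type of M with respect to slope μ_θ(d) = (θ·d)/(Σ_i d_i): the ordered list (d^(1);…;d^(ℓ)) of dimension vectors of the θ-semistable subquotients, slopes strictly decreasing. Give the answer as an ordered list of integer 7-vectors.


Barcode: M ≅ I[1,6], I[2,2], I[4,4], I[7,7]^2. HN layers by μ_θ (5 steps, strictly decreasing):
  μ^(1)=43; μ^(2)=13; μ^(3)=-3; μ^(4)=-7; μ^(5)=-17

((0, 0, 0, 0, 0, 1, 0); (0, 0, 0, 1, 0, 0, 0); (1, 1, 1, 1, 1, 0, 0); (0, 1, 0, 0, 0, 0, 0); (0, 0, 0, 0, 0, 0, 2))


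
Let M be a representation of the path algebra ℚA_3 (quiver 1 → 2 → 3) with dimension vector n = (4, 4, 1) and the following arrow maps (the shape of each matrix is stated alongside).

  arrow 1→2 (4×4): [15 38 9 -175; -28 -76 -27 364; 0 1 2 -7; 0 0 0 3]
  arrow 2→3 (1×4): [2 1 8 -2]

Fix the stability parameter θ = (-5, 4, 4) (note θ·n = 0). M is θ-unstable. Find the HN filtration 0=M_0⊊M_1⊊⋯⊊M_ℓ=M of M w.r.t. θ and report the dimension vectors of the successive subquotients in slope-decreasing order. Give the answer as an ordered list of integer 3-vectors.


Via rank(M_{q-1}∘⋯∘M_p): M ≅ I[1,2]^3, I[1,3].
μ_θ-semistable layers: μ^(1)=4; μ^(2)=-5

((0, 4, 1); (4, 0, 0))


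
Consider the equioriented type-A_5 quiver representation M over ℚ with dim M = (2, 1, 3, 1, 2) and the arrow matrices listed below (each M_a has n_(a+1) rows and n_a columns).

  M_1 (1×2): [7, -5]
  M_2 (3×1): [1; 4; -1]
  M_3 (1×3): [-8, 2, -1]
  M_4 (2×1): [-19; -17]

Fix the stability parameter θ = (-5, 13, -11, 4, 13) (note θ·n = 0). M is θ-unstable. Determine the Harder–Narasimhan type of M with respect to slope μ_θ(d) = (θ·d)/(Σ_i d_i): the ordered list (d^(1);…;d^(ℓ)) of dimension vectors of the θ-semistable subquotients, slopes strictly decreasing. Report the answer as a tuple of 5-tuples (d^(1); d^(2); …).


Via rank(M_{q-1}∘⋯∘M_p): M ≅ I[1,1], I[1,5], I[3,3]^2, I[5,5].
μ_θ-semistable layers: μ^(1)=13; μ^(2)=4; μ^(3)=1; μ^(4)=-5; μ^(5)=-11

((0, 0, 0, 0, 2); (0, 0, 0, 1, 0); (0, 1, 1, 0, 0); (2, 0, 0, 0, 0); (0, 0, 2, 0, 0))


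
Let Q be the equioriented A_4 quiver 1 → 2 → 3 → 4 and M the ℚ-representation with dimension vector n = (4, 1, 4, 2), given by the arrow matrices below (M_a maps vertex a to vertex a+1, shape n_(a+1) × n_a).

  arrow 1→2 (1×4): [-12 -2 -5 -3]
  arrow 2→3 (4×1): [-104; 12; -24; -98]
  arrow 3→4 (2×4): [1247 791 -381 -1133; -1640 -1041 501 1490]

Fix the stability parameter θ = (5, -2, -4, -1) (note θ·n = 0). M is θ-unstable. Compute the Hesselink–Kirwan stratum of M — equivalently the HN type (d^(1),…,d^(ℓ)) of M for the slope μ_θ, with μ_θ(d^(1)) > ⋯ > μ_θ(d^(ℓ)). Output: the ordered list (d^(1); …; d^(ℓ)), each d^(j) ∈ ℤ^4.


Via rank(M_{q-1}∘⋯∘M_p): M ≅ I[1,1]^3, I[1,4], I[3,3]^2, I[3,4].
μ_θ-semistable layers: μ^(1)=5; μ^(2)=-1/2; μ^(3)=-1; μ^(4)=-4

((3, 0, 0, 0); (1, 1, 1, 1); (0, 0, 0, 1); (0, 0, 3, 0))


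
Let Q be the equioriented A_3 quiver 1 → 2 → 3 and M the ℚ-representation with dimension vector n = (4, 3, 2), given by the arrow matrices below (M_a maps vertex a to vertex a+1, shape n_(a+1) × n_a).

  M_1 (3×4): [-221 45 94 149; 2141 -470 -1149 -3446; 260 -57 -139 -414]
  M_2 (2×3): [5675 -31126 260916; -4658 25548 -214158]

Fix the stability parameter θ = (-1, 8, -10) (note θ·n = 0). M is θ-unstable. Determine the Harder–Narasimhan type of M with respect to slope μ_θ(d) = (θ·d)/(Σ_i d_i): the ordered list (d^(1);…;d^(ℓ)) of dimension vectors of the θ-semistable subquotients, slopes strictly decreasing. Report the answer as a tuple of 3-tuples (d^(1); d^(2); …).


Barcode: M ≅ I[1,1], I[1,2], I[1,3]^2. HN layers by μ_θ (2 steps, strictly decreasing):
  μ^(1)=8; μ^(2)=-1

((0, 1, 0); (4, 2, 2))


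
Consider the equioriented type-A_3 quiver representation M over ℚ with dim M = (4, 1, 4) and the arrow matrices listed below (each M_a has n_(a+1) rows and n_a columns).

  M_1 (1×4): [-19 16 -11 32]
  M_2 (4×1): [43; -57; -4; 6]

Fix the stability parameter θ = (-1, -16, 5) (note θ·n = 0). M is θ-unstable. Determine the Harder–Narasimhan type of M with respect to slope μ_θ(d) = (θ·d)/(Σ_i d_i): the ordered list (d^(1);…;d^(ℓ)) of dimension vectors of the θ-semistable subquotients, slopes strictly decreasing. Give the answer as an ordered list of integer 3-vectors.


Barcode: M ≅ I[1,1]^3, I[1,3], I[3,3]^3. HN layers by μ_θ (3 steps, strictly decreasing):
  μ^(1)=5; μ^(2)=-1; μ^(3)=-17/2

((0, 0, 4); (3, 0, 0); (1, 1, 0))


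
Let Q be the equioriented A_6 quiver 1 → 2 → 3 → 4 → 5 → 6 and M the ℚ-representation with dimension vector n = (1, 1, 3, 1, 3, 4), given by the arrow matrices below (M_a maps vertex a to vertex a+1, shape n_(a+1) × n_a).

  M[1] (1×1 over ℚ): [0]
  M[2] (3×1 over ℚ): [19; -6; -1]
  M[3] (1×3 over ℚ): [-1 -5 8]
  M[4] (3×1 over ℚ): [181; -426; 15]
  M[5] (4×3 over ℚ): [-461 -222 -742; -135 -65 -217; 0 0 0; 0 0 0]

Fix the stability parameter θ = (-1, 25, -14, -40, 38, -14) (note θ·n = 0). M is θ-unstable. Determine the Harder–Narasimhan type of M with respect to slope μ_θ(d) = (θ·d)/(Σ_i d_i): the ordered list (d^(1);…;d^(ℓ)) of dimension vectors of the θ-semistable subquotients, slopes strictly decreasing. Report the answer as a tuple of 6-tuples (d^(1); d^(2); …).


Barcode: M ≅ I[1,1], I[2,6], I[3,3]^2, I[5,5], I[5,6], I[6,6]^2. HN layers by μ_θ (5 steps, strictly decreasing):
  μ^(1)=38; μ^(2)=12; μ^(3)=-1; μ^(4)=-29/3; μ^(5)=-14

((0, 0, 0, 0, 1, 0); (0, 0, 0, 0, 2, 2); (1, 0, 0, 0, 0, 0); (0, 1, 1, 1, 0, 0); (0, 0, 2, 0, 0, 2))


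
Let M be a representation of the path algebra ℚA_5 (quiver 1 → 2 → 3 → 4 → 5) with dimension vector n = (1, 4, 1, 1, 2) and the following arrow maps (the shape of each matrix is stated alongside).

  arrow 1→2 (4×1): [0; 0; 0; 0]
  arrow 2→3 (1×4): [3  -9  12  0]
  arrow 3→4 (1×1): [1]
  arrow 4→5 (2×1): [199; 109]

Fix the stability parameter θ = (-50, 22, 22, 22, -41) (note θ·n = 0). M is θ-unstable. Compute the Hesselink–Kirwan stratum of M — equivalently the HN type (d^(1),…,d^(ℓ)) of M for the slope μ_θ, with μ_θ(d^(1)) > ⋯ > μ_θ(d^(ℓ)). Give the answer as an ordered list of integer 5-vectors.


Barcode: M ≅ I[1,1], I[2,2]^3, I[2,5], I[5,5]. HN layers by μ_θ (4 steps, strictly decreasing):
  μ^(1)=22; μ^(2)=25/4; μ^(3)=-41; μ^(4)=-50

((0, 3, 0, 0, 0); (0, 1, 1, 1, 1); (0, 0, 0, 0, 1); (1, 0, 0, 0, 0))


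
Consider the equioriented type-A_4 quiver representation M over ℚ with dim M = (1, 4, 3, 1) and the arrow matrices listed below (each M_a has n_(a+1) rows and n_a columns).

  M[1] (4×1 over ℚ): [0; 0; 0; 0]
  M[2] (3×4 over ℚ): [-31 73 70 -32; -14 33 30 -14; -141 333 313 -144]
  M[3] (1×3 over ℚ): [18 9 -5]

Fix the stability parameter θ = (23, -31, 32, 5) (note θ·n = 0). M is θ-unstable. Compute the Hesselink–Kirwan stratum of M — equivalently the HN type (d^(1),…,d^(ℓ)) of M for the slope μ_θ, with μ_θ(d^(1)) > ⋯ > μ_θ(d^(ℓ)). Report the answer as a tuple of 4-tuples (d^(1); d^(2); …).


Via rank(M_{q-1}∘⋯∘M_p): M ≅ I[1,1], I[2,2], I[2,3]^2, I[2,4].
μ_θ-semistable layers: μ^(1)=32; μ^(2)=23; μ^(3)=37/2; μ^(4)=-31

((0, 0, 2, 0); (1, 0, 0, 0); (0, 0, 1, 1); (0, 4, 0, 0))


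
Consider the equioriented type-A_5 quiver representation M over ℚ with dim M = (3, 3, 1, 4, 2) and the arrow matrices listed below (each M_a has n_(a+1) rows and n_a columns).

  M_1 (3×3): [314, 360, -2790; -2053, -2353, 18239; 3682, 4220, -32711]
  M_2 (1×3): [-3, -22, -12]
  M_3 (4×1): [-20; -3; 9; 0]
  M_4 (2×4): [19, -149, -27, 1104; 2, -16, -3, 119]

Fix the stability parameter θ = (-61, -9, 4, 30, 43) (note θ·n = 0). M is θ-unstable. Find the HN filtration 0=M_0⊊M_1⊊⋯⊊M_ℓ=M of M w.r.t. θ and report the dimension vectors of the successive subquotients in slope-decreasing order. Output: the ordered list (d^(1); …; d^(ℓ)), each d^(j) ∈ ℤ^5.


Via rank(M_{q-1}∘⋯∘M_p): M ≅ I[1,2]^2, I[1,5], I[4,4]^2, I[4,5].
μ_θ-semistable layers: μ^(1)=43; μ^(2)=30; μ^(3)=4; μ^(4)=-9; μ^(5)=-61

((0, 0, 0, 0, 2); (0, 0, 0, 4, 0); (0, 0, 1, 0, 0); (0, 3, 0, 0, 0); (3, 0, 0, 0, 0))


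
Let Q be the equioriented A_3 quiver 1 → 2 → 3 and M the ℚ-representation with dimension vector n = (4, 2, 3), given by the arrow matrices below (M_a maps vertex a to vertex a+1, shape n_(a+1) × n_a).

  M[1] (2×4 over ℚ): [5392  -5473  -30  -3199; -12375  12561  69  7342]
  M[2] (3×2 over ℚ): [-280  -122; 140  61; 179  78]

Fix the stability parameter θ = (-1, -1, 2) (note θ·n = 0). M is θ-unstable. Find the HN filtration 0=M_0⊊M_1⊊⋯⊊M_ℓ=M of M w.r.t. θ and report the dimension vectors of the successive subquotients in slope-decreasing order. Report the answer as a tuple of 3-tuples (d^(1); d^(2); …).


Via rank(M_{q-1}∘⋯∘M_p): M ≅ I[1,1]^2, I[1,3]^2, I[3,3].
μ_θ-semistable layers: μ^(1)=2; μ^(2)=-1

((0, 0, 3); (4, 2, 0))


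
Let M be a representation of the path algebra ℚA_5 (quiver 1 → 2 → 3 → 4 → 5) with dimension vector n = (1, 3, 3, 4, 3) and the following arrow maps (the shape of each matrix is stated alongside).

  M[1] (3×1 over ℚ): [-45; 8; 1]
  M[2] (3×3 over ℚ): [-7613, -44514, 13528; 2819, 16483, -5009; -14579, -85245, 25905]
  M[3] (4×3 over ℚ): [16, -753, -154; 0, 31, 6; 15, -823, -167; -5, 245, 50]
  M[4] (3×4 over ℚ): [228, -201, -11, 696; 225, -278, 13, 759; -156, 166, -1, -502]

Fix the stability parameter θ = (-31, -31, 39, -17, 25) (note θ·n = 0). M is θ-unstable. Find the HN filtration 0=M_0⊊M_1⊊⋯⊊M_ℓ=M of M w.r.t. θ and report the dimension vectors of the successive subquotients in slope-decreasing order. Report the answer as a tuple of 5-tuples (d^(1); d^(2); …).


Interval decomposition of M: I[1,5], I[2,5]^2, I[4,4].
HN type (ℓ=4): μ^(1)=25; μ^(2)=11; μ^(3)=-17; μ^(4)=-31

((0, 0, 0, 0, 3); (0, 0, 3, 3, 0); (0, 0, 0, 1, 0); (1, 3, 0, 0, 0))


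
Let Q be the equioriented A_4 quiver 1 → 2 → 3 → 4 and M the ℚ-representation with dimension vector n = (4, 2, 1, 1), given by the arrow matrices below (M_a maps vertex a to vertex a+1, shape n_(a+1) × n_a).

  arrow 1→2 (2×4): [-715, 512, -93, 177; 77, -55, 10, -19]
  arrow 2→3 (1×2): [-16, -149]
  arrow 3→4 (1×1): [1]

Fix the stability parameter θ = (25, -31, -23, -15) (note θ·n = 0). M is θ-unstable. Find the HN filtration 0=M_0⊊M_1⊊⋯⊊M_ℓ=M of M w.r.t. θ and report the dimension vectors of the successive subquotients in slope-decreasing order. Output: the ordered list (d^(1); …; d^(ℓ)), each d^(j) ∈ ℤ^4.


Via rank(M_{q-1}∘⋯∘M_p): M ≅ I[1,1]^2, I[1,2], I[1,4].
μ_θ-semistable layers: μ^(1)=25; μ^(2)=-3; μ^(3)=-11

((2, 0, 0, 0); (1, 1, 0, 0); (1, 1, 1, 1))


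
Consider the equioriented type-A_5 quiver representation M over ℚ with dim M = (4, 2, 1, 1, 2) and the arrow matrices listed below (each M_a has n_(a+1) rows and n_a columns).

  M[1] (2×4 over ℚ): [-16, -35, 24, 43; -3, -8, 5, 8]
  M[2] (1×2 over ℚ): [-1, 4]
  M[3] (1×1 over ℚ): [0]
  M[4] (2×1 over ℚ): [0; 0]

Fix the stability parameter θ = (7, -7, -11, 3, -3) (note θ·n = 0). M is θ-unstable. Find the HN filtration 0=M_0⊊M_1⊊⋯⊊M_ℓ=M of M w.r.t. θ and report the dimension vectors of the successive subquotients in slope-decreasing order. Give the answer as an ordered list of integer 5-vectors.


Interval decomposition of M: I[1,1]^2, I[1,2], I[1,3], I[4,4], I[5,5]^2.
HN type (ℓ=5): μ^(1)=7; μ^(2)=3; μ^(3)=0; μ^(4)=-3; μ^(5)=-11/3

((2, 0, 0, 0, 0); (0, 0, 0, 1, 0); (1, 1, 0, 0, 0); (0, 0, 0, 0, 2); (1, 1, 1, 0, 0))


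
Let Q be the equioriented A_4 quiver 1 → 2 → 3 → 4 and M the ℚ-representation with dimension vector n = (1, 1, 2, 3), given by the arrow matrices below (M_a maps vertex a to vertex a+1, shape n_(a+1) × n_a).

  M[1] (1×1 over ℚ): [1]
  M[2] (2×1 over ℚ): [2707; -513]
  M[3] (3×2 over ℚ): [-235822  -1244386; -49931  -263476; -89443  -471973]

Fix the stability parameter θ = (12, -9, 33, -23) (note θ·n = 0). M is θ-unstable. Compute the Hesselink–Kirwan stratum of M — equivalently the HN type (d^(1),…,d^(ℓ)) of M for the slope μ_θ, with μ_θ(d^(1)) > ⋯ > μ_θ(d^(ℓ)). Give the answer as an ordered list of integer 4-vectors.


Barcode: M ≅ I[1,4], I[3,4], I[4,4]. HN layers by μ_θ (3 steps, strictly decreasing):
  μ^(1)=5; μ^(2)=3/2; μ^(3)=-23

((0, 0, 2, 2); (1, 1, 0, 0); (0, 0, 0, 1))


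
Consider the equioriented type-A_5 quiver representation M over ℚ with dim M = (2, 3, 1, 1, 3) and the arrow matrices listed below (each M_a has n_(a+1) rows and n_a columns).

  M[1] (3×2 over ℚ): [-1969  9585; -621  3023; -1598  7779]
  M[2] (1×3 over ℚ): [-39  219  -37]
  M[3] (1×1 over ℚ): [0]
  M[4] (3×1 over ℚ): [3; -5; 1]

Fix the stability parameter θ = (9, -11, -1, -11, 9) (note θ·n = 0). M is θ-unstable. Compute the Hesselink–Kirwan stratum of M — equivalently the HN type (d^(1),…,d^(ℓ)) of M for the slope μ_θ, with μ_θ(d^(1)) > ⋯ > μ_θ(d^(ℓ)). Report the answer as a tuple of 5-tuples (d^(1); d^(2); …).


Interval decomposition of M: I[1,2], I[1,3], I[2,2], I[4,5], I[5,5]^2.
HN type (ℓ=3): μ^(1)=9; μ^(2)=-1; μ^(3)=-11

((0, 0, 0, 0, 3); (2, 2, 1, 0, 0); (0, 1, 0, 1, 0))


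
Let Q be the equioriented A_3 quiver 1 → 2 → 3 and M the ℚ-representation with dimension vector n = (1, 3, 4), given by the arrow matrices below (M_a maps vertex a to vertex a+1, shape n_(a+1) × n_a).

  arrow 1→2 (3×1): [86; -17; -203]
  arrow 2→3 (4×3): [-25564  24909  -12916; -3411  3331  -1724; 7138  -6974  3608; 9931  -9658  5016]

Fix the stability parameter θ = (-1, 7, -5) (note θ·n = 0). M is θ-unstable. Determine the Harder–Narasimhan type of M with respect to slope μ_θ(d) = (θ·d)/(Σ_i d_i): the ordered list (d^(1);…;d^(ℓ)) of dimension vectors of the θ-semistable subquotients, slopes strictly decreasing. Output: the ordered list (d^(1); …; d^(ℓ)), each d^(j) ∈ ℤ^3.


Via rank(M_{q-1}∘⋯∘M_p): M ≅ I[1,3], I[2,2], I[2,3], I[3,3]^2.
μ_θ-semistable layers: μ^(1)=7; μ^(2)=1; μ^(3)=-1; μ^(4)=-5

((0, 1, 0); (0, 2, 2); (1, 0, 0); (0, 0, 2))


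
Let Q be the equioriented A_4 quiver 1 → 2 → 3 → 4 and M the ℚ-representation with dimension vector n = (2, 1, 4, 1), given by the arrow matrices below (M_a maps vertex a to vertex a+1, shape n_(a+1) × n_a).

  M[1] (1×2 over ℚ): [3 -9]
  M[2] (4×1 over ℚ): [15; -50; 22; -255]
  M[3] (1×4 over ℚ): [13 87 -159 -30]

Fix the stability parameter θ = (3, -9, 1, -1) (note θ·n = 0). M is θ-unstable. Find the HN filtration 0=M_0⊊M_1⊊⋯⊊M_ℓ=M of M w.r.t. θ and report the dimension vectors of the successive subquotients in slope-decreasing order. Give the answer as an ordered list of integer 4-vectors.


Barcode: M ≅ I[1,1], I[1,4], I[3,3]^3. HN layers by μ_θ (4 steps, strictly decreasing):
  μ^(1)=3; μ^(2)=1; μ^(3)=0; μ^(4)=-3

((1, 0, 0, 0); (0, 0, 3, 0); (0, 0, 1, 1); (1, 1, 0, 0))


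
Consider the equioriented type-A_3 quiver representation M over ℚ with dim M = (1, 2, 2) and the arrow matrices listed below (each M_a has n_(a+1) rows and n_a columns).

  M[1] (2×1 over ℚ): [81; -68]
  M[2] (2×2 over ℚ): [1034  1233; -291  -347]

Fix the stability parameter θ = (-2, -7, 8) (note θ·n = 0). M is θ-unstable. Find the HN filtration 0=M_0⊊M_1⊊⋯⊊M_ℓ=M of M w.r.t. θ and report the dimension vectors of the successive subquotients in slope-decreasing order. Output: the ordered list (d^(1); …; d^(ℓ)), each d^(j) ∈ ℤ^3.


Interval decomposition of M: I[1,3], I[2,3].
HN type (ℓ=3): μ^(1)=8; μ^(2)=-9/2; μ^(3)=-7

((0, 0, 2); (1, 1, 0); (0, 1, 0))


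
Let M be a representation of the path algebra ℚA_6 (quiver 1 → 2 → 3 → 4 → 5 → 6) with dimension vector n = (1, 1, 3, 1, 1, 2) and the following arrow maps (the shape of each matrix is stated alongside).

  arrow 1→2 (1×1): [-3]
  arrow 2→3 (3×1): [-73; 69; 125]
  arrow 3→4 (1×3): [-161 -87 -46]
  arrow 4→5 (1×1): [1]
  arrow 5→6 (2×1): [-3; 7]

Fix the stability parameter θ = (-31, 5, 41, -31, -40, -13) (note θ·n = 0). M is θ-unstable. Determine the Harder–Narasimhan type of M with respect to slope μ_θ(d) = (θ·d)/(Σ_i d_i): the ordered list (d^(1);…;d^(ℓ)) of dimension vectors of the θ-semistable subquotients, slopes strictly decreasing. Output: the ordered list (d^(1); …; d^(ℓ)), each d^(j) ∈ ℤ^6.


Via rank(M_{q-1}∘⋯∘M_p): M ≅ I[1,3], I[3,3], I[3,6], I[6,6].
μ_θ-semistable layers: μ^(1)=41; μ^(2)=5; μ^(3)=-43/4; μ^(4)=-13; μ^(5)=-31

((0, 0, 2, 0, 0, 0); (0, 1, 0, 0, 0, 0); (0, 0, 1, 1, 1, 1); (0, 0, 0, 0, 0, 1); (1, 0, 0, 0, 0, 0))


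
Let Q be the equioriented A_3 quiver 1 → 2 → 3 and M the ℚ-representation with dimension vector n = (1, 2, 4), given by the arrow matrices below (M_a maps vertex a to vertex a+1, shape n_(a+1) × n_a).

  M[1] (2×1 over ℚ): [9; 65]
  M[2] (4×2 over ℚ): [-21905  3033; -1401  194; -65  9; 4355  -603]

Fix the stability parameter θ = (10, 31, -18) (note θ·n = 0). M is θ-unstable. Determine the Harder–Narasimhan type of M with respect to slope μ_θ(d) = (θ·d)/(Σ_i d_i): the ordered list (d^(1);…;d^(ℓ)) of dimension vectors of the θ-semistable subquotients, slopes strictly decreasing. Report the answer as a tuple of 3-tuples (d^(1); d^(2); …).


Via rank(M_{q-1}∘⋯∘M_p): M ≅ I[1,3], I[2,3], I[3,3]^2.
μ_θ-semistable layers: μ^(1)=23/3; μ^(2)=13/2; μ^(3)=-18

((1, 1, 1); (0, 1, 1); (0, 0, 2))


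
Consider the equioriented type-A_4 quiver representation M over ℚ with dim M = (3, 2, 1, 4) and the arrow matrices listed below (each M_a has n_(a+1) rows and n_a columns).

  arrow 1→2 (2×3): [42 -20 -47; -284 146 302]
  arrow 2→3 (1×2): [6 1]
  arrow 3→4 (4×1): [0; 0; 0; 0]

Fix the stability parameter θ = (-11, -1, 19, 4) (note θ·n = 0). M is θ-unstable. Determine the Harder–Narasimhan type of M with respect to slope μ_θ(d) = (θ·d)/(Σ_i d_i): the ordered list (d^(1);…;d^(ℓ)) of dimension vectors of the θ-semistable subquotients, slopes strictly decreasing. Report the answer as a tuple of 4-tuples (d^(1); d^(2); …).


Via rank(M_{q-1}∘⋯∘M_p): M ≅ I[1,1], I[1,2], I[1,3], I[4,4]^4.
μ_θ-semistable layers: μ^(1)=19; μ^(2)=4; μ^(3)=-1; μ^(4)=-11

((0, 0, 1, 0); (0, 0, 0, 4); (0, 2, 0, 0); (3, 0, 0, 0))


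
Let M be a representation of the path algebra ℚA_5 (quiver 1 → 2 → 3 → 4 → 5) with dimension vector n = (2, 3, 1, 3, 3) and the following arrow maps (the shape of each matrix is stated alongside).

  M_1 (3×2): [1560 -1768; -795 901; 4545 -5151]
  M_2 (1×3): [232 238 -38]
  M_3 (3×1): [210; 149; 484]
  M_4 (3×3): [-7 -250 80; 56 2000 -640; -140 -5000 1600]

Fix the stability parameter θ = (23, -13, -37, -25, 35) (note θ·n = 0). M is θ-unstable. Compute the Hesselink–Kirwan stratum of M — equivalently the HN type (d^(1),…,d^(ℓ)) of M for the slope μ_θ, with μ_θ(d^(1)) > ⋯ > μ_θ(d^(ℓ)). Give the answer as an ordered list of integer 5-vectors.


Via rank(M_{q-1}∘⋯∘M_p): M ≅ I[1,1], I[1,2], I[2,2], I[2,4], I[4,4], I[4,5], I[5,5]^2.
μ_θ-semistable layers: μ^(1)=35; μ^(2)=23; μ^(3)=5; μ^(4)=-13; μ^(5)=-25

((0, 0, 0, 0, 3); (1, 0, 0, 0, 0); (1, 1, 0, 0, 0); (0, 1, 0, 0, 0); (0, 1, 1, 3, 0))


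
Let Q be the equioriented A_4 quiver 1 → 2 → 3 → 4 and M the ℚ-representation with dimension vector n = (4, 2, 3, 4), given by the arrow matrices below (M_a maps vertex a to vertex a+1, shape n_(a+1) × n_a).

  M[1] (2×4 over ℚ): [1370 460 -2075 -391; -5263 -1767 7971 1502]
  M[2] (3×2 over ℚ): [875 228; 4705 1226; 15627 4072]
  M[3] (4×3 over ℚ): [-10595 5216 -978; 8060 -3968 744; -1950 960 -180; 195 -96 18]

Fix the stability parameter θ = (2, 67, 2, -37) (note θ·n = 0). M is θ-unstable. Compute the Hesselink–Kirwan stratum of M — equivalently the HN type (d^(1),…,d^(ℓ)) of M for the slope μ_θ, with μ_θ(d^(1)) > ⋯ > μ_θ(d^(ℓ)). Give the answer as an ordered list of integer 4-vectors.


Interval decomposition of M: I[1,1]^2, I[1,3], I[1,4], I[3,3], I[4,4]^3.
HN type (ℓ=4): μ^(1)=69/2; μ^(2)=32/3; μ^(3)=2; μ^(4)=-37

((0, 1, 1, 0); (0, 1, 1, 1); (4, 0, 1, 0); (0, 0, 0, 3))
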